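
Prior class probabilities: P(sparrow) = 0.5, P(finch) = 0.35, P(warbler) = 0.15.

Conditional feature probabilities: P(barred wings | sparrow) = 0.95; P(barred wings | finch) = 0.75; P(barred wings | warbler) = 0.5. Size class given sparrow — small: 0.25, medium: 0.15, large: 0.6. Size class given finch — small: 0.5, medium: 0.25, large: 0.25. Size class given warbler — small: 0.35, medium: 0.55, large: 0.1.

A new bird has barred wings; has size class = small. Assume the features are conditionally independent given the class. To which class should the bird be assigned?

finch

sparrow: 0.5 × 0.95 × 0.25 = 0.11875
finch: 0.35 × 0.75 × 0.5 = 0.13125
warbler: 0.15 × 0.5 × 0.35 = 0.02625
Highest score → finch.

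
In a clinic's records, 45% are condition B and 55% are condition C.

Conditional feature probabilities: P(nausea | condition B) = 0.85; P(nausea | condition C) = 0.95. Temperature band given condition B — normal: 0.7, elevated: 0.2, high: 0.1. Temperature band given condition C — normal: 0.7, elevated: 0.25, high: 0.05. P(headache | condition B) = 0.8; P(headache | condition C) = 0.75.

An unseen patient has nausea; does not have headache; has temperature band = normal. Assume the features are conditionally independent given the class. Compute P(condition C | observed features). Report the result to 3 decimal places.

0.631

condition B: 0.45 × 0.85 × 0.7 × (1−0.8) = 0.05355
condition C: 0.55 × 0.95 × 0.7 × (1−0.75) = 0.0914375
P(condition C | x) = 0.0914375 / 0.1449875 ≈ 0.631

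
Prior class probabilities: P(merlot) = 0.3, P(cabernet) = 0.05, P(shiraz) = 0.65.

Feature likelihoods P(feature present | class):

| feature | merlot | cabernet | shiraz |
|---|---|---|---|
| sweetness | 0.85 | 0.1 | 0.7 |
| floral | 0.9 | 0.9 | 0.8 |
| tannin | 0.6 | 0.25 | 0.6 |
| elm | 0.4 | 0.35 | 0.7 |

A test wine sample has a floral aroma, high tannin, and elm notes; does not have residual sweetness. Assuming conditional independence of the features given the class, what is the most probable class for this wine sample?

shiraz

merlot: 0.3 × (1−0.85) × 0.9 × 0.6 × 0.4 = 0.00972
cabernet: 0.05 × (1−0.1) × 0.9 × 0.25 × 0.35 = 0.00354375
shiraz: 0.65 × (1−0.7) × 0.8 × 0.6 × 0.7 = 0.06552
Highest score → shiraz.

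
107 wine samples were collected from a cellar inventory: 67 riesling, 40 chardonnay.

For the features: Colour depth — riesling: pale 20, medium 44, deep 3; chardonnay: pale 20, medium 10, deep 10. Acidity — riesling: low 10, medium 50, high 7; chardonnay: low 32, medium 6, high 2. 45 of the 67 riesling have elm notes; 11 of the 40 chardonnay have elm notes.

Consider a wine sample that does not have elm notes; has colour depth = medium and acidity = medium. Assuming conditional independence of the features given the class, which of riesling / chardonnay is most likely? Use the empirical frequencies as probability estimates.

riesling: (67/107) × (44/67) × (50/67) × (22/67) ≈ 0.100766
chardonnay: (40/107) × (10/40) × (6/40) × (29/40) ≈ 0.0101636
Highest score → riesling.

riesling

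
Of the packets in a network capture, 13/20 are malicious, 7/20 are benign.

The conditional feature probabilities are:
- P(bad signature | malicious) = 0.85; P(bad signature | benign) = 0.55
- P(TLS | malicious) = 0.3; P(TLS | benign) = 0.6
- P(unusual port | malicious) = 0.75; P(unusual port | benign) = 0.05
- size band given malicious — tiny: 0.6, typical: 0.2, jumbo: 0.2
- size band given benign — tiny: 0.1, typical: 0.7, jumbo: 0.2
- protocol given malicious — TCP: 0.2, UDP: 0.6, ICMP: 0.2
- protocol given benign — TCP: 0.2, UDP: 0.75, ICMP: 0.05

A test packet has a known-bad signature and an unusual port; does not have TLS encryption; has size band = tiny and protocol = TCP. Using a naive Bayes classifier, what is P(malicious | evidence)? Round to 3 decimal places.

0.998

malicious: 0.65 × 0.85 × (1−0.3) × 0.75 × 0.6 × 0.2 = 0.0348075
benign: 0.35 × 0.55 × (1−0.6) × 0.05 × 0.1 × 0.2 = 0.000077
P(malicious | x) = 0.0348075 / 0.0348845 ≈ 0.998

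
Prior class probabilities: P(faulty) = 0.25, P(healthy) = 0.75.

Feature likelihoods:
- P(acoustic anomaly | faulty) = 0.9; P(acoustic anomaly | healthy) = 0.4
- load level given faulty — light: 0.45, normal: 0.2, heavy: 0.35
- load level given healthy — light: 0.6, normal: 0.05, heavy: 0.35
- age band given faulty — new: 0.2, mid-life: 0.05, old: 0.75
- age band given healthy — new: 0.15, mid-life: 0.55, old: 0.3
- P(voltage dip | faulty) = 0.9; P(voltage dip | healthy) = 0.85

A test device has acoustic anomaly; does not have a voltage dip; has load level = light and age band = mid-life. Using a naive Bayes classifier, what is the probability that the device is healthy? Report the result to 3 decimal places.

0.967

faulty: 0.25 × 0.9 × 0.45 × 0.05 × (1−0.9) = 0.00050625
healthy: 0.75 × 0.4 × 0.6 × 0.55 × (1−0.85) = 0.01485
P(healthy | x) = 0.01485 / 0.01535625 ≈ 0.967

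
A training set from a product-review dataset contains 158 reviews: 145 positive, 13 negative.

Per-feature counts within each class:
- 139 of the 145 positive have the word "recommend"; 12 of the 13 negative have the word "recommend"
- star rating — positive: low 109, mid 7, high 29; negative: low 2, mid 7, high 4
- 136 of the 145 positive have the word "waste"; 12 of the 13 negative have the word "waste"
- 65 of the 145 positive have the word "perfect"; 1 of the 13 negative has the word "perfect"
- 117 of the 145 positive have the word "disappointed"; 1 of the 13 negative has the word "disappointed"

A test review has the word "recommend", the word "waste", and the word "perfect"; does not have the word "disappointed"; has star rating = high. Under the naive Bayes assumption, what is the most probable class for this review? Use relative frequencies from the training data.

positive: (145/158) × (139/145) × (29/145) × (136/145) × (65/145) × (28/145) ≈ 0.0142855
negative: (13/158) × (12/13) × (4/13) × (12/13) × (1/13) × (12/13) ≈ 0.0015317
Highest score → positive.

positive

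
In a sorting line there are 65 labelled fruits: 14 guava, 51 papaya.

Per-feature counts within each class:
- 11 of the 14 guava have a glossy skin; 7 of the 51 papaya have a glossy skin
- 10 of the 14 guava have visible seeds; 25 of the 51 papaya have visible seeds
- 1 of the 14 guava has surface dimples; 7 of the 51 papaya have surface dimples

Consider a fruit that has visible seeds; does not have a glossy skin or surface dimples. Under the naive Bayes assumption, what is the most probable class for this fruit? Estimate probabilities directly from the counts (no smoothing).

guava: (14/65) × (3/14) × (10/14) × (13/14) ≈ 0.0306122
papaya: (51/65) × (44/51) × (25/51) × (44/51) ≈ 0.28628
Highest score → papaya.

papaya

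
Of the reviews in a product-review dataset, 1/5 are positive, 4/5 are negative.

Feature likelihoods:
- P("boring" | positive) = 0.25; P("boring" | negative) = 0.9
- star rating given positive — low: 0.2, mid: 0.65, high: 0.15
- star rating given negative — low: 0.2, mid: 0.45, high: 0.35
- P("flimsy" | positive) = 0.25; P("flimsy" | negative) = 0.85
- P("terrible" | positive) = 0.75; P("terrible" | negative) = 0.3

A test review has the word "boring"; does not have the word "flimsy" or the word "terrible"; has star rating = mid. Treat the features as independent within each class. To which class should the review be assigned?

positive: 0.2 × 0.25 × 0.65 × (1−0.25) × (1−0.75) = 0.00609375
negative: 0.8 × 0.9 × 0.45 × (1−0.85) × (1−0.3) = 0.03402
Highest score → negative.

negative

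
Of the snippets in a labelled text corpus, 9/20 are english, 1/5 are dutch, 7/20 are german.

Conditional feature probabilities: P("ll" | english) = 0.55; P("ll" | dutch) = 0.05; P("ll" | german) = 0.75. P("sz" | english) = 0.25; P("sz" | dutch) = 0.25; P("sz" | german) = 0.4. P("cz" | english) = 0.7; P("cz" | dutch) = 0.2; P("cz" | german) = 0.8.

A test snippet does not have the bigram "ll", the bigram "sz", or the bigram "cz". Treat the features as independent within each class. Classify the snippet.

dutch

english: 0.45 × (1−0.55) × (1−0.25) × (1−0.7) = 0.0455625
dutch: 0.2 × (1−0.05) × (1−0.25) × (1−0.2) = 0.114
german: 0.35 × (1−0.75) × (1−0.4) × (1−0.8) = 0.0105
Highest score → dutch.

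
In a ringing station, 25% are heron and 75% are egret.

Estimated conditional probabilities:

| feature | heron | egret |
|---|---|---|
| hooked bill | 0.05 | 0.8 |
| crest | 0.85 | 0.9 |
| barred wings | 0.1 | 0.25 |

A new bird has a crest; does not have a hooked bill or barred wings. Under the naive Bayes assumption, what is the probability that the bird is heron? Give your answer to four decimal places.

0.6421

heron: 0.25 × (1−0.05) × 0.85 × (1−0.1) = 0.1816875
egret: 0.75 × (1−0.8) × 0.9 × (1−0.25) = 0.10125
P(heron | x) = 0.1816875 / 0.2829375 ≈ 0.6421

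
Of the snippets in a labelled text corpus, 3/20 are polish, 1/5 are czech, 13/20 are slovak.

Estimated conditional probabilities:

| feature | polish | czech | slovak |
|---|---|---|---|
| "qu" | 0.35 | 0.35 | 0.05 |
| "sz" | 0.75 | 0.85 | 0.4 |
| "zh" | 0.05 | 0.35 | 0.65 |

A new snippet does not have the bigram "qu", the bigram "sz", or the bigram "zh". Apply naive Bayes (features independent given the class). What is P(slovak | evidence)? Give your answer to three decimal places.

0.784

polish: 0.15 × (1−0.35) × (1−0.75) × (1−0.05) = 0.02315625
czech: 0.2 × (1−0.35) × (1−0.85) × (1−0.35) = 0.012675
slovak: 0.65 × (1−0.05) × (1−0.4) × (1−0.65) = 0.129675
P(slovak | x) = 0.129675 / 0.16550625 ≈ 0.784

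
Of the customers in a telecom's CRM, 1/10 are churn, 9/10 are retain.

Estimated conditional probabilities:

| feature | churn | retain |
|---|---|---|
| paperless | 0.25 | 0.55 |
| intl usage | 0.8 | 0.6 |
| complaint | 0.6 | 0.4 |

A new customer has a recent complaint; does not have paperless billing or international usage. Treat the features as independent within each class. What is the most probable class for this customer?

retain

churn: 0.1 × (1−0.25) × (1−0.8) × 0.6 = 0.009
retain: 0.9 × (1−0.55) × (1−0.6) × 0.4 = 0.0648
Highest score → retain.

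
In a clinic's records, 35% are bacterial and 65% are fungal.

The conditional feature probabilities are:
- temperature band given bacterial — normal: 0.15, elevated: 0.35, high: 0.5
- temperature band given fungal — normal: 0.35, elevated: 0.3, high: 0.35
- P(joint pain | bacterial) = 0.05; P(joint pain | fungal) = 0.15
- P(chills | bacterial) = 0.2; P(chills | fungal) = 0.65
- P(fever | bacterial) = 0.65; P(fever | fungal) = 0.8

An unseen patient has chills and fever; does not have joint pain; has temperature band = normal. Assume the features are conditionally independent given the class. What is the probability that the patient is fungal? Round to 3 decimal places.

bacterial: 0.35 × 0.15 × (1−0.05) × 0.2 × 0.65 = 0.00648375
fungal: 0.65 × 0.35 × (1−0.15) × 0.65 × 0.8 = 0.100555
P(fungal | x) = 0.100555 / 0.10703875 ≈ 0.939

0.939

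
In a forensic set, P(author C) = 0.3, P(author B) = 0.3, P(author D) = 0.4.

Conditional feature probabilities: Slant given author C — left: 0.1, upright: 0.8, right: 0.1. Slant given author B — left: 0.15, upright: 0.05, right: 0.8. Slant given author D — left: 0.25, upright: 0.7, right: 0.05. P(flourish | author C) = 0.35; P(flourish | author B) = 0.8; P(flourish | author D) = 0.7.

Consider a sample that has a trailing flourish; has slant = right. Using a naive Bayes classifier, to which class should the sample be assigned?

author C: 0.3 × 0.1 × 0.35 = 0.0105
author B: 0.3 × 0.8 × 0.8 = 0.192
author D: 0.4 × 0.05 × 0.7 = 0.014
Highest score → author B.

author B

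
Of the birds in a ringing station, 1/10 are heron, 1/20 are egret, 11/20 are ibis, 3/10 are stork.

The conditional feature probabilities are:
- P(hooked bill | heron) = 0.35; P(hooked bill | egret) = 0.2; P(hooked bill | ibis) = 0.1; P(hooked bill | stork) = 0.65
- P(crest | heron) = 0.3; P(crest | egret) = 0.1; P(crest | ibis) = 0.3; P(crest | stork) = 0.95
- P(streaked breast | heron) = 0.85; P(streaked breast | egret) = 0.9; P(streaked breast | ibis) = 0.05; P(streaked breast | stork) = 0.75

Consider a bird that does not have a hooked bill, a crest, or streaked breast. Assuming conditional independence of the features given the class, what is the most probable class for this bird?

ibis

heron: 0.1 × (1−0.35) × (1−0.3) × (1−0.85) = 0.006825
egret: 0.05 × (1−0.2) × (1−0.1) × (1−0.9) = 0.0036
ibis: 0.55 × (1−0.1) × (1−0.3) × (1−0.05) = 0.329175
stork: 0.3 × (1−0.65) × (1−0.95) × (1−0.75) = 0.0013125
Highest score → ibis.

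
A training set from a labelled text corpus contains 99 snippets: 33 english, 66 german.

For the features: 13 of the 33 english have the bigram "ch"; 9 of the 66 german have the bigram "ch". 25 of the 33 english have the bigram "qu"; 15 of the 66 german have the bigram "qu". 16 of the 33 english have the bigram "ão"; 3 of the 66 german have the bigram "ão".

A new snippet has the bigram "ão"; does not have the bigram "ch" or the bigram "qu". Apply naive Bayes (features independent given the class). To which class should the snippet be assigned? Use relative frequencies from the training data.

english: (33/99) × (20/33) × (8/33) × (16/33) ≈ 0.0237453
german: (66/99) × (57/66) × (51/66) × (3/66) ≈ 0.0202229
Highest score → english.

english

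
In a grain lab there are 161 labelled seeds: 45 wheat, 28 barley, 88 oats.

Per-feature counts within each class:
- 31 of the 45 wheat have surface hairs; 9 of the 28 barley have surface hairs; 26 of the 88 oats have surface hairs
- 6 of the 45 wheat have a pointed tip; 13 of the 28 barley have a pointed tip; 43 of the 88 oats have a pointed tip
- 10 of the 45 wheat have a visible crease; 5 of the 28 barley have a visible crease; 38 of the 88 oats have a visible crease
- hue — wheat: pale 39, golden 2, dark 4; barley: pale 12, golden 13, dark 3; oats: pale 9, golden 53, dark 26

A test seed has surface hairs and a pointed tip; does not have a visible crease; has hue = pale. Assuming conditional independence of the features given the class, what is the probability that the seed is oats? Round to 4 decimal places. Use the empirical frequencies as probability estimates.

wheat: (45/161) × (31/45) × (6/45) × (35/45) × (39/45) ≈ 0.0173054
barley: (28/161) × (9/28) × (13/28) × (23/28) × (12/28) ≈ 0.00913682
oats: (88/161) × (26/88) × (43/88) × (50/88) × (9/88) ≈ 0.00458543
P(oats | x) = 0.00458543 / 0.03102765 ≈ 0.1478

0.1478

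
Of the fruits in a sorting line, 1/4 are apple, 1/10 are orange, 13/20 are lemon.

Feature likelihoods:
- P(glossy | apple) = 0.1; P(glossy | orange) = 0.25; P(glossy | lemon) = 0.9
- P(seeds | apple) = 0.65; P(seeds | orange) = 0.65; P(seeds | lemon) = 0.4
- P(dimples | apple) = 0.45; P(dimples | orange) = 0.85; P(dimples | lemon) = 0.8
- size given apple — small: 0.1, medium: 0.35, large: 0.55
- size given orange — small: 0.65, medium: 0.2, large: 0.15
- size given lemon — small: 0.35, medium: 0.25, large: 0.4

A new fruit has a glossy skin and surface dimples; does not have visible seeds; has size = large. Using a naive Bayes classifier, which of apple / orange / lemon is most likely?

lemon

apple: 0.25 × 0.1 × (1−0.65) × 0.45 × 0.55 = 0.002165625
orange: 0.1 × 0.25 × (1−0.65) × 0.85 × 0.15 = 0.001115625
lemon: 0.65 × 0.9 × (1−0.4) × 0.8 × 0.4 = 0.11232
Highest score → lemon.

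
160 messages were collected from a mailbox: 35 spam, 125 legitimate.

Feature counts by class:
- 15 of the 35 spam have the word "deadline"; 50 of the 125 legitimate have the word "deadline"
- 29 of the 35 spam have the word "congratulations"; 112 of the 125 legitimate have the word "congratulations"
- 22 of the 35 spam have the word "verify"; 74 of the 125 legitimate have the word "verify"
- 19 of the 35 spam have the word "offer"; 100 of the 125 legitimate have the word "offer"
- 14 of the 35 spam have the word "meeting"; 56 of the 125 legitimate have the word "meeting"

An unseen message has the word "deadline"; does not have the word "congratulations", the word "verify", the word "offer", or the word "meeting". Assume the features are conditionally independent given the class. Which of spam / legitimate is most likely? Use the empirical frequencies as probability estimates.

spam

spam: (35/160) × (15/35) × (6/35) × (13/35) × (16/35) × (21/35) ≈ 0.00163732
legitimate: (125/160) × (50/125) × (13/125) × (51/125) × (25/125) × (69/125) = 0.001463904
Highest score → spam.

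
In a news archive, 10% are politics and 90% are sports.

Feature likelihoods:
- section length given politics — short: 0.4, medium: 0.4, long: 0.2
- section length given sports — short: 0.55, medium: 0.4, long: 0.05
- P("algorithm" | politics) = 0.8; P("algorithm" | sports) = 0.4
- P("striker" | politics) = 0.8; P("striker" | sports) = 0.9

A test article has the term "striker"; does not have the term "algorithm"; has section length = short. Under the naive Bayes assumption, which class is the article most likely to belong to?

politics: 0.1 × 0.4 × (1−0.8) × 0.8 = 0.0064
sports: 0.9 × 0.55 × (1−0.4) × 0.9 = 0.2673
Highest score → sports.

sports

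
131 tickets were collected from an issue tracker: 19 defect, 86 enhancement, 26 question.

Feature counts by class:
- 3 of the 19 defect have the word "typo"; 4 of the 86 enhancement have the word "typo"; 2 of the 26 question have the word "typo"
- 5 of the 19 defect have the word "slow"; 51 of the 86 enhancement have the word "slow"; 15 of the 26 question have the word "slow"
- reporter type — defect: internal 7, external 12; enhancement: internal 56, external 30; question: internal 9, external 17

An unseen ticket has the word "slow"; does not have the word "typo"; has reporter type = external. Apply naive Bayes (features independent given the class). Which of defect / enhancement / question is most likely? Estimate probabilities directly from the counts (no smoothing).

enhancement

defect: (19/131) × (16/19) × (5/19) × (12/19) ≈ 0.0202998
enhancement: (86/131) × (82/86) × (51/86) × (30/86) ≈ 0.12949
question: (26/131) × (24/26) × (15/26) × (17/26) ≈ 0.0691088
Highest score → enhancement.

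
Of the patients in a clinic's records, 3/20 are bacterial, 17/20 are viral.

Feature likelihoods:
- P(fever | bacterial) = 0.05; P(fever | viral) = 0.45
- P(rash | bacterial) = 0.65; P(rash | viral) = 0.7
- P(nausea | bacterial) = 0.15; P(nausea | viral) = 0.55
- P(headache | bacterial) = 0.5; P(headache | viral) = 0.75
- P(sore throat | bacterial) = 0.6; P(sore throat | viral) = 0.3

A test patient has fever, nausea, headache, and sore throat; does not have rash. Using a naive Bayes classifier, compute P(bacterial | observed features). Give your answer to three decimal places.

0.008

bacterial: 0.15 × 0.05 × (1−0.65) × 0.15 × 0.5 × 0.6 = 0.000118125
viral: 0.85 × 0.45 × (1−0.7) × 0.55 × 0.75 × 0.3 = 0.0142003125
P(bacterial | x) = 0.000118125 / 0.0143184375 ≈ 0.008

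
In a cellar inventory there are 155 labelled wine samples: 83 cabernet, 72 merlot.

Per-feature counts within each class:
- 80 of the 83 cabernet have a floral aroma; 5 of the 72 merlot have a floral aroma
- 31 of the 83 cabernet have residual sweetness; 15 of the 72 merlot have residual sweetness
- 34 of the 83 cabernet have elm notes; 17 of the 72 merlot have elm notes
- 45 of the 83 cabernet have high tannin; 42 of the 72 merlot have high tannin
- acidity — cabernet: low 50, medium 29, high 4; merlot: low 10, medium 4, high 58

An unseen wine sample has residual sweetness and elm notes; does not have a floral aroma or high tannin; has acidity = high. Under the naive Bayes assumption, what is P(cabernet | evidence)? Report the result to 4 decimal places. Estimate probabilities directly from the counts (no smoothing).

cabernet: (83/155) × (3/83) × (31/83) × (34/83) × (38/83) × (4/83) ≈ 0.0000653373
merlot: (72/155) × (67/72) × (15/72) × (17/72) × (30/72) × (58/72) ≈ 0.00713678
P(cabernet | x) = 0.0000653373 / 0.0072021173 ≈ 0.0091

0.0091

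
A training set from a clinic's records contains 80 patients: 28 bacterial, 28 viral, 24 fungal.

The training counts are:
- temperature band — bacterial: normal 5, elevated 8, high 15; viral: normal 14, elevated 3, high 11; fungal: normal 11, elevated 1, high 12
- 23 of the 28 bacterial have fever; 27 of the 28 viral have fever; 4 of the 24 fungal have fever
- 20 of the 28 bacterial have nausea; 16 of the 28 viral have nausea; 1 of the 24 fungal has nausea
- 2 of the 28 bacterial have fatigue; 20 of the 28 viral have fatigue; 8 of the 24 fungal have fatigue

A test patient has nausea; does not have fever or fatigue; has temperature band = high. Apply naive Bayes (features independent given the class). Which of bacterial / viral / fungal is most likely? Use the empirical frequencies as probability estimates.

bacterial: (28/80) × (15/28) × (5/28) × (20/28) × (26/28) ≈ 0.0222075
viral: (28/80) × (11/28) × (1/28) × (16/28) × (8/28) ≈ 0.000801749
fungal: (24/80) × (12/24) × (20/24) × (1/24) × (16/24) ≈ 0.00347222
Highest score → bacterial.

bacterial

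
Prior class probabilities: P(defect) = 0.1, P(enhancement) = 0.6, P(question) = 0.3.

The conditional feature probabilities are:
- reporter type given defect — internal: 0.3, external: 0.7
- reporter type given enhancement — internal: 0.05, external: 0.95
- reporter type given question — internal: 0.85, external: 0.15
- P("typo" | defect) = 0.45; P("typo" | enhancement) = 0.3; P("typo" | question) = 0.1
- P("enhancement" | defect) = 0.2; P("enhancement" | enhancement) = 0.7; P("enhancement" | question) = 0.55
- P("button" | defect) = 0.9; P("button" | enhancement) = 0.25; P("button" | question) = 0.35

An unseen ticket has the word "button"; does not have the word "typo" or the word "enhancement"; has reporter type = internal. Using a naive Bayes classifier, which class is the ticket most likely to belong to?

question

defect: 0.1 × 0.3 × (1−0.45) × (1−0.2) × 0.9 = 0.01188
enhancement: 0.6 × 0.05 × (1−0.3) × (1−0.7) × 0.25 = 0.001575
question: 0.3 × 0.85 × (1−0.1) × (1−0.55) × 0.35 = 0.03614625
Highest score → question.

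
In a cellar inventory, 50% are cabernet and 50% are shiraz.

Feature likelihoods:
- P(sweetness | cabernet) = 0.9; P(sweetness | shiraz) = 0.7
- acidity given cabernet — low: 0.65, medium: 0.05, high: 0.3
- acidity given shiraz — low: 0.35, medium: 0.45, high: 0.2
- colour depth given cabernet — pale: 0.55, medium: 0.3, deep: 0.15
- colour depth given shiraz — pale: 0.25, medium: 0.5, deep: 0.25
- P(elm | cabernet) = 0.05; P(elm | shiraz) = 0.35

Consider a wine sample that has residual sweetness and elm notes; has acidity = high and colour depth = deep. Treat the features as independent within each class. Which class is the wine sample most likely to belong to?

shiraz

cabernet: 0.5 × 0.9 × 0.3 × 0.15 × 0.05 = 0.0010125
shiraz: 0.5 × 0.7 × 0.2 × 0.25 × 0.35 = 0.006125
Highest score → shiraz.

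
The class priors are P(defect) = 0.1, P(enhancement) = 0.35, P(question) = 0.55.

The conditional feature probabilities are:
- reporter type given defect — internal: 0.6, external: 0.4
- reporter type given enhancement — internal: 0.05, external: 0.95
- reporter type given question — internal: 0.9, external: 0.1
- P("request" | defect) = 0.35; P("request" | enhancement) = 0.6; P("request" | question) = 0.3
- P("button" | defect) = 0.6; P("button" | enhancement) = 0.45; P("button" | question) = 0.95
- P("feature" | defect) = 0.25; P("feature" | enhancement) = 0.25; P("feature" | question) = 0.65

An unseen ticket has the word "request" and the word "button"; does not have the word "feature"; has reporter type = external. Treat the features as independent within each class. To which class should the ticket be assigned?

enhancement

defect: 0.1 × 0.4 × 0.35 × 0.6 × (1−0.25) = 0.0063
enhancement: 0.35 × 0.95 × 0.6 × 0.45 × (1−0.25) = 0.06733125
question: 0.55 × 0.1 × 0.3 × 0.95 × (1−0.65) = 0.00548625
Highest score → enhancement.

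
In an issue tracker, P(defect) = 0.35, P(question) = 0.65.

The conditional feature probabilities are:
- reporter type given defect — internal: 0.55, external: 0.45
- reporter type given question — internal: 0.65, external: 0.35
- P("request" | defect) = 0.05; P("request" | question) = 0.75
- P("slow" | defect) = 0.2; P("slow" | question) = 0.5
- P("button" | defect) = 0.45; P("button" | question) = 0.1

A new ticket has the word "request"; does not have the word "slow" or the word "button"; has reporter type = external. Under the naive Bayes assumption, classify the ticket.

question

defect: 0.35 × 0.45 × 0.05 × (1−0.2) × (1−0.45) = 0.003465
question: 0.65 × 0.35 × 0.75 × (1−0.5) × (1−0.1) = 0.07678125
Highest score → question.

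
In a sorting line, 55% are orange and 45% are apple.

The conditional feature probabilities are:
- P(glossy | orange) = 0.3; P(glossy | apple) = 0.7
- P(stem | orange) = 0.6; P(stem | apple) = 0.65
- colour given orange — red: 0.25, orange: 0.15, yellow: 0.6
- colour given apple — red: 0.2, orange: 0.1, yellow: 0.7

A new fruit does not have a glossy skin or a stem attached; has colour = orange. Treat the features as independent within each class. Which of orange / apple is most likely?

orange

orange: 0.55 × (1−0.3) × (1−0.6) × 0.15 = 0.0231
apple: 0.45 × (1−0.7) × (1−0.65) × 0.1 = 0.004725
Highest score → orange.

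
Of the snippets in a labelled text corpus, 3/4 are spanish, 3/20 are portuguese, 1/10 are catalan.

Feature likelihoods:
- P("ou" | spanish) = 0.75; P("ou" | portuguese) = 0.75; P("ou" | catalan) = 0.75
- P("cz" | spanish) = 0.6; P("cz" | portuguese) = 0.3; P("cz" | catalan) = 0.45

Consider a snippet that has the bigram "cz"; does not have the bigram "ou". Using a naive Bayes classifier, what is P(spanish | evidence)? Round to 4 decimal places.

0.8333

spanish: 0.75 × (1−0.75) × 0.6 = 0.1125
portuguese: 0.15 × (1−0.75) × 0.3 = 0.01125
catalan: 0.1 × (1−0.75) × 0.45 = 0.01125
P(spanish | x) = 0.1125 / 0.135 ≈ 0.8333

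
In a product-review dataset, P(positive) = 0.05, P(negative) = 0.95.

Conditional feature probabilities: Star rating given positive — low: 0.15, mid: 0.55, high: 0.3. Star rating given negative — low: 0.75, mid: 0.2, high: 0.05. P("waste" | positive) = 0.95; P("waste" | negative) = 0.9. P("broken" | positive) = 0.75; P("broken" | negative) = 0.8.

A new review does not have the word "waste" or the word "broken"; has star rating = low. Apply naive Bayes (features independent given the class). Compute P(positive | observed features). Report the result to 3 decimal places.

positive: 0.05 × 0.15 × (1−0.95) × (1−0.75) = 0.00009375
negative: 0.95 × 0.75 × (1−0.9) × (1−0.8) = 0.01425
P(positive | x) = 0.00009375 / 0.01434375 ≈ 0.007

0.007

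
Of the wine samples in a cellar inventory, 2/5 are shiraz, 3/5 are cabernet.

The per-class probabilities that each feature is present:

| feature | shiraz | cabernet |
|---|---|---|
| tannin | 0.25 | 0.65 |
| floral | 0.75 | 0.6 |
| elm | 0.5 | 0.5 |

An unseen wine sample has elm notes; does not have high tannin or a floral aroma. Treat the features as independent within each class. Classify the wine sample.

cabernet

shiraz: 0.4 × (1−0.25) × (1−0.75) × 0.5 = 0.0375
cabernet: 0.6 × (1−0.65) × (1−0.6) × 0.5 = 0.042
Highest score → cabernet.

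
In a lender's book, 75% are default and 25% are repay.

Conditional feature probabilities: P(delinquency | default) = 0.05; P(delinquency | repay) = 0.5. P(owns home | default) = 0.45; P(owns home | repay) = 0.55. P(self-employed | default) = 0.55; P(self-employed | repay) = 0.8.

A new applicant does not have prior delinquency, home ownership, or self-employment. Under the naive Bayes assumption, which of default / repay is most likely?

default: 0.75 × (1−0.05) × (1−0.45) × (1−0.55) = 0.17634375
repay: 0.25 × (1−0.5) × (1−0.55) × (1−0.8) = 0.01125
Highest score → default.

default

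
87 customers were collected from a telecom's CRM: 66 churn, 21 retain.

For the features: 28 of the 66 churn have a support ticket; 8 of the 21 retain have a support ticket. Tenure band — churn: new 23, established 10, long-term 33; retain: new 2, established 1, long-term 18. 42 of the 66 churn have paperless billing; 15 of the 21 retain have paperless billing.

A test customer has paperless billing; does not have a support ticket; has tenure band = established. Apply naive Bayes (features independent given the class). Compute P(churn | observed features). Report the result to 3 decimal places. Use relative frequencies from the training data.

0.892

churn: (66/87) × (38/66) × (10/66) × (42/66) ≈ 0.0421139
retain: (21/87) × (13/21) × (1/21) × (15/21) ≈ 0.00508249
P(churn | x) = 0.0421139 / 0.04719639 ≈ 0.892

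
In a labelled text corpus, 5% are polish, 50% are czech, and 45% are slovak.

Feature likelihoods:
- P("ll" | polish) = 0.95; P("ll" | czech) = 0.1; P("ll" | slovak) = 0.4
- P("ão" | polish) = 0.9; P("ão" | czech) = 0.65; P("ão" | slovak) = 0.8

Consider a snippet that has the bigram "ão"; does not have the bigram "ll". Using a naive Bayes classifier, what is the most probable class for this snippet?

czech

polish: 0.05 × (1−0.95) × 0.9 = 0.00225
czech: 0.5 × (1−0.1) × 0.65 = 0.2925
slovak: 0.45 × (1−0.4) × 0.8 = 0.216
Highest score → czech.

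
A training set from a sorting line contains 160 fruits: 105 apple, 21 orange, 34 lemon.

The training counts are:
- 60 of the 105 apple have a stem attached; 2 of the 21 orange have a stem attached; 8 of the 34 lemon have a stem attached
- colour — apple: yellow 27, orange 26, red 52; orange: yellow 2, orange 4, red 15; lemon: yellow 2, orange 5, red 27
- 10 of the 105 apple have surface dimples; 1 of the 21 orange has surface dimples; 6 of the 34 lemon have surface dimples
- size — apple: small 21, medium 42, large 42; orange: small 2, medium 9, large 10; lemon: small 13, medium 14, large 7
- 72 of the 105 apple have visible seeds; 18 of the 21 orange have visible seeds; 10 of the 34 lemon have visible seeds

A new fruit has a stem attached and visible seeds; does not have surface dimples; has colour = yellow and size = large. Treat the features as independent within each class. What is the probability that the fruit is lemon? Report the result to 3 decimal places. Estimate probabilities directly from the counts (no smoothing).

0.006

apple: (105/160) × (60/105) × (27/105) × (95/105) × (42/105) × (72/105) ≈ 0.02393
orange: (21/160) × (2/21) × (2/21) × (20/21) × (10/21) × (18/21) ≈ 0.00046277
lemon: (34/160) × (8/34) × (2/34) × (28/34) × (7/34) × (10/34) ≈ 0.00014667
P(lemon | x) = 0.00014667 / 0.02453944 ≈ 0.006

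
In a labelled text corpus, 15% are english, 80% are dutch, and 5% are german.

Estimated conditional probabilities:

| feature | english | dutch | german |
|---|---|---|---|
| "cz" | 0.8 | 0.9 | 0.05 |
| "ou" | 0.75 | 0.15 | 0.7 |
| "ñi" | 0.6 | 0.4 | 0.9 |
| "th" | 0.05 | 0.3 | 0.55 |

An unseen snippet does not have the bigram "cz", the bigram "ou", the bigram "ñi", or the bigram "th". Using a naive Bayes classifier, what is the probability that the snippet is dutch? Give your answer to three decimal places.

0.891

english: 0.15 × (1−0.8) × (1−0.75) × (1−0.6) × (1−0.05) = 0.00285
dutch: 0.8 × (1−0.9) × (1−0.15) × (1−0.4) × (1−0.3) = 0.02856
german: 0.05 × (1−0.05) × (1−0.7) × (1−0.9) × (1−0.55) = 0.00064125
P(dutch | x) = 0.02856 / 0.03205125 ≈ 0.891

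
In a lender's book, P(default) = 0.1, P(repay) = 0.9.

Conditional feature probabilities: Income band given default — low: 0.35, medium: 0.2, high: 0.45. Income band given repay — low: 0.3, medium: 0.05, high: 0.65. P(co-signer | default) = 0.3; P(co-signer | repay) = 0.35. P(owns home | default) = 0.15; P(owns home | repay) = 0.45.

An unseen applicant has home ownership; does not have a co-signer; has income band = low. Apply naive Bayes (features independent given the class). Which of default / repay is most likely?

default: 0.1 × 0.35 × (1−0.3) × 0.15 = 0.003675
repay: 0.9 × 0.3 × (1−0.35) × 0.45 = 0.078975
Highest score → repay.

repay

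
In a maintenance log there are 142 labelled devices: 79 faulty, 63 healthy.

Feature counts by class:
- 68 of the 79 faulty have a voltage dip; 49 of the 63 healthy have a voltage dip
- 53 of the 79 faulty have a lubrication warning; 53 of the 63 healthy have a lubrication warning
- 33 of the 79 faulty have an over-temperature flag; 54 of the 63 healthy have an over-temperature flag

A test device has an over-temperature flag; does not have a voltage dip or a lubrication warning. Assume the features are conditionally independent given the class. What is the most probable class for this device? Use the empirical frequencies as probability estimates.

faulty: (79/142) × (11/79) × (26/79) × (33/79) ≈ 0.0106497
healthy: (63/142) × (14/63) × (10/63) × (54/63) ≈ 0.0134138
Highest score → healthy.

healthy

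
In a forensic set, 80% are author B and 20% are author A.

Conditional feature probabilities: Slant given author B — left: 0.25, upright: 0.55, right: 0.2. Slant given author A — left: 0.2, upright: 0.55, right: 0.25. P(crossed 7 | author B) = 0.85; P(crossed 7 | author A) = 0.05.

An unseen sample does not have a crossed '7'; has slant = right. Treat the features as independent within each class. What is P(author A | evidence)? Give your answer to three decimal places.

0.664

author B: 0.8 × 0.2 × (1−0.85) = 0.024
author A: 0.2 × 0.25 × (1−0.05) = 0.0475
P(author A | x) = 0.0475 / 0.0715 ≈ 0.664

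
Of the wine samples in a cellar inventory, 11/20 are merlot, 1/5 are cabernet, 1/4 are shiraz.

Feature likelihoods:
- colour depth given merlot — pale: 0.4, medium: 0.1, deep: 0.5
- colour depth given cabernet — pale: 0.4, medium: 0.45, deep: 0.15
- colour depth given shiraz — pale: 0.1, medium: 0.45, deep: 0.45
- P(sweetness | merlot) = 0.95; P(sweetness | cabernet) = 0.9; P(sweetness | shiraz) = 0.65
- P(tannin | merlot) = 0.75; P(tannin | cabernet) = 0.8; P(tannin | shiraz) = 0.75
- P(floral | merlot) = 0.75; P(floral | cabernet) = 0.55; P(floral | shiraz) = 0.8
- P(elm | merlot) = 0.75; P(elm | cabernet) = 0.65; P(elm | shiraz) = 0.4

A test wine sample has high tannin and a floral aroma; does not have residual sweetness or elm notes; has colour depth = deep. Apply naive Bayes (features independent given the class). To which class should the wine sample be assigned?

merlot: 0.55 × 0.5 × (1−0.95) × 0.75 × 0.75 × (1−0.75) = 0.00193359375
cabernet: 0.2 × 0.15 × (1−0.9) × 0.8 × 0.55 × (1−0.65) = 0.000462
shiraz: 0.25 × 0.45 × (1−0.65) × 0.75 × 0.8 × (1−0.4) = 0.014175
Highest score → shiraz.

shiraz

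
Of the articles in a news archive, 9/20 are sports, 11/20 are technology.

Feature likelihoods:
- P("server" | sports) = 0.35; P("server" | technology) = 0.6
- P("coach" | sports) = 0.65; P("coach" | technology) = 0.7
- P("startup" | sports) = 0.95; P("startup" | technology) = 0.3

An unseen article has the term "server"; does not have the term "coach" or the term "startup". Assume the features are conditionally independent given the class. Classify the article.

technology

sports: 0.45 × 0.35 × (1−0.65) × (1−0.95) = 0.00275625
technology: 0.55 × 0.6 × (1−0.7) × (1−0.3) = 0.0693
Highest score → technology.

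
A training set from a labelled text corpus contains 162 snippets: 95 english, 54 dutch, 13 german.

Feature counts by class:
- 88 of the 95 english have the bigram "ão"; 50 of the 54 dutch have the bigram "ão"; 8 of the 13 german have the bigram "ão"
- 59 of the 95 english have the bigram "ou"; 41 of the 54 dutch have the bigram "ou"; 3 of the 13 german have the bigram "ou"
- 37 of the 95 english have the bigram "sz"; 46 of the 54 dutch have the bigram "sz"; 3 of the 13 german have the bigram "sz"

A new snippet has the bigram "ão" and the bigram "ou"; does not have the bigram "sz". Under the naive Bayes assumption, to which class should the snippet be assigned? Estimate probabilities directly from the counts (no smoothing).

english

english: (95/162) × (88/95) × (59/95) × (58/95) ≈ 0.205968
dutch: (54/162) × (50/54) × (41/54) × (8/54) ≈ 0.0347169
german: (13/162) × (8/13) × (3/13) × (10/13) ≈ 0.00876616
Highest score → english.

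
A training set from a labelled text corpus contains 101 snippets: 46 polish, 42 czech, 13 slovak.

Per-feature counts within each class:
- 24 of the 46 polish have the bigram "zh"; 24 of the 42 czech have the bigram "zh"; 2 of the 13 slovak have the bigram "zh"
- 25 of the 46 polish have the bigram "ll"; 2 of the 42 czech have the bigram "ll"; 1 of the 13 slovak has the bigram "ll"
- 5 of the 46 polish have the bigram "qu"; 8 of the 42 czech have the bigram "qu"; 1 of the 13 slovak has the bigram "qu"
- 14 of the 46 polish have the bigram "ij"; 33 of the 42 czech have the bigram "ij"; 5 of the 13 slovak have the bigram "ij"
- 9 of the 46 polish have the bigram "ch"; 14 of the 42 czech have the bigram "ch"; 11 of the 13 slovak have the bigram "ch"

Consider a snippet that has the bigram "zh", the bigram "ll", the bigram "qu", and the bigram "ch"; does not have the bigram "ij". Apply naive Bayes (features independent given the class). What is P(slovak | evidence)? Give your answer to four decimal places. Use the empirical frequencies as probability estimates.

0.0287

polish: (46/101) × (24/46) × (25/46) × (5/46) × (32/46) × (9/46) ≈ 0.00191056
czech: (42/101) × (24/42) × (2/42) × (8/42) × (9/42) × (14/42) ≈ 0.000153951
slovak: (13/101) × (2/13) × (1/13) × (1/13) × (8/13) × (11/13) ≈ 0.0000610124
P(slovak | x) = 0.0000610124 / 0.0021255234 ≈ 0.0287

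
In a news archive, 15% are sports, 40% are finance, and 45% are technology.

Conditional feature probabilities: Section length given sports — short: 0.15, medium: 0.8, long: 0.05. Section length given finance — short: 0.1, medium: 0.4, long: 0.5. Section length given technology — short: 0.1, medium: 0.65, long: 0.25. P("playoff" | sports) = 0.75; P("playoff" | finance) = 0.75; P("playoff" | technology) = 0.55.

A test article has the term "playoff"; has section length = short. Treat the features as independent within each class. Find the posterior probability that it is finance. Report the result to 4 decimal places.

sports: 0.15 × 0.15 × 0.75 = 0.016875
finance: 0.4 × 0.1 × 0.75 = 0.03
technology: 0.45 × 0.1 × 0.55 = 0.02475
P(finance | x) = 0.03 / 0.071625 ≈ 0.4188

0.4188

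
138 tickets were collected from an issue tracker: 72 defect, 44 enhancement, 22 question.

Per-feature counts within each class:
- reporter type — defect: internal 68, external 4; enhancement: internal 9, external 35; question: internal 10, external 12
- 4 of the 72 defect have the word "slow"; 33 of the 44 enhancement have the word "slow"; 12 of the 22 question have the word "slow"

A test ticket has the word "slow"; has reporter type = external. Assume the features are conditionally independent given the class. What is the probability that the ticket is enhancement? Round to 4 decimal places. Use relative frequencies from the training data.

0.7950

defect: (72/138) × (4/72) × (4/72) ≈ 0.00161031
enhancement: (44/138) × (35/44) × (33/44) ≈ 0.190217
question: (22/138) × (12/22) × (12/22) ≈ 0.0474308
P(enhancement | x) = 0.190217 / 0.23925811 ≈ 0.7950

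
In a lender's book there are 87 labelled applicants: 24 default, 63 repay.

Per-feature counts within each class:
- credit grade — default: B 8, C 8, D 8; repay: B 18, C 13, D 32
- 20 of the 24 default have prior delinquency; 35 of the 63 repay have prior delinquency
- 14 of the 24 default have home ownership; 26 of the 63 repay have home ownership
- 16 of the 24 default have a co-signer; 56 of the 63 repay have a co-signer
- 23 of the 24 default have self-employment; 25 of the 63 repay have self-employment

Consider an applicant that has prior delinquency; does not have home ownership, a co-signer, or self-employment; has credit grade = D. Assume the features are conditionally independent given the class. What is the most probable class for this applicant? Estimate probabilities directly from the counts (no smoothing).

repay

default: (24/87) × (8/24) × (20/24) × (10/24) × (8/24) × (1/24) ≈ 0.000443451
repay: (63/87) × (32/63) × (35/63) × (37/63) × (7/63) × (38/63) ≈ 0.00804303
Highest score → repay.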